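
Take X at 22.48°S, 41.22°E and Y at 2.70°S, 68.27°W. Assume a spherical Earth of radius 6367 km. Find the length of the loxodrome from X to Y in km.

12012 km

Rhumb course C = atan2(Δλ, Δψ) with Δψ = ln[tan(π/4+φ₂/2)/tan(π/4+φ₁/2)] = +0.3557, Δλ = -1.9110 → C = 280.54°
d = R·|Δφ| / |cos C| = 6367·0.34523 / 0.18298 = 12012 km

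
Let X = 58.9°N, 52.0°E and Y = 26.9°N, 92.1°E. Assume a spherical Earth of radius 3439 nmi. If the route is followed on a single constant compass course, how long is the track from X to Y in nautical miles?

Δψ = ln[tan(π/4+φ₂/2)/tan(π/4+φ₁/2)] = -0.7914;  Δφ = -0.5585 rad,  Δλ = +0.6999 rad
q = Δφ/Δψ = 0.7057
d = R·√(Δφ² + q²Δλ²) = 3439·0.74556 = 2564 nmi

2564 nmi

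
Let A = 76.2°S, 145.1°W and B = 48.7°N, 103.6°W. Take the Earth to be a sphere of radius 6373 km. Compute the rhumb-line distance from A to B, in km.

14270 km

Rhumb course C = atan2(Δλ, Δψ) with Δψ = ln[tan(π/4+φ₂/2)/tan(π/4+φ₁/2)] = +3.0877, Δλ = +0.7243 → C = 13.20°
d = R·|Δφ| / |cos C| = 6373·2.17992 / 0.97357 = 14270 km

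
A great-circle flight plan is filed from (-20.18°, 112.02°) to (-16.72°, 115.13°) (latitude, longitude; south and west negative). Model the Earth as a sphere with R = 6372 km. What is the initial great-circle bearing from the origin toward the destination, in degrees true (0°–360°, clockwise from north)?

N = sin Δλ·cos φ₂ = +0.0520;  D = cos φ₁ sin φ₂ − sin φ₁ cos φ₂ cos Δλ = +0.0599
initial course = atan2(N, D) = 40.96°

41.0°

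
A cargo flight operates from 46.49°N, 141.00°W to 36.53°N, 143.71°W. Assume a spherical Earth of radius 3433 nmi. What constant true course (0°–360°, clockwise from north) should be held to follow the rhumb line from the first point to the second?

191.5°

Meridional parts: M(φ₁)=+0.9186, M(φ₂)=+0.6857 → ΔM = -0.2329;  Δλ = -0.0473 rad
tan C = Δλ / ΔM = +0.2031 → C = 191.48°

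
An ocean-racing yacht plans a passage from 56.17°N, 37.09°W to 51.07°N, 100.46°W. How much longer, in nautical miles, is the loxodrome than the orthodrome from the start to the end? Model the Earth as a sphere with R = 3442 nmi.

Great circle: cos σ = sin φ₁ sin φ₂ + cos φ₁ cos φ₂ cos Δλ,  σ = 0.6385 rad → d_gc = 2197.6 nmi
Rhumb line: Δψ = -0.1503, q = Δφ/Δψ = 0.5922, d_rh = R√(Δφ²+q²Δλ²) = 2275.2 nmi
Excess = 2275.2 − 2197.6 = 77.6 ≈ 78 nmi

78 nmi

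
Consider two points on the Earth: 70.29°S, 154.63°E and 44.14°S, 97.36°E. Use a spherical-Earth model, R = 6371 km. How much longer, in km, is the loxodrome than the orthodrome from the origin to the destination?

Great circle: cos σ = sin φ₁ sin φ₂ + cos φ₁ cos φ₂ cos Δλ,  σ = 0.6657 rad → d_gc = 4241.3 km
Rhumb line: Δψ = +0.8900, q = Δφ/Δψ = 0.5128, d_rh = R√(Δφ²+q²Δλ²) = 4372.6 km
Excess = 4372.6 − 4241.3 = 131.3 ≈ 131 km

131 km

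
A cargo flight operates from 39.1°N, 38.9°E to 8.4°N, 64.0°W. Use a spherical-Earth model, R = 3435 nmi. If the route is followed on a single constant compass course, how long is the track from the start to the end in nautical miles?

5849 nmi

Δψ = ln[tan(π/4+φ₂/2)/tan(π/4+φ₁/2)] = -0.5954;  Δφ = -0.5358 rad,  Δλ = -1.7959 rad
q = Δφ/Δψ = 0.8999
d = R·√(Δφ² + q²Δλ²) = 3435·1.70272 = 5849 nmi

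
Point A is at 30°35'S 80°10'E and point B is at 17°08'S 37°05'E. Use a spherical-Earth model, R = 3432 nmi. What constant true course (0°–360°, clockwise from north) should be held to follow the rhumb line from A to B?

288.9°

Δψ = ln[tan(π/4+φ₂/2)/tan(π/4+φ₁/2)] = +0.2575
Δλ = -0.7519 rad (taken the short way round)
course = atan2(Δλ, Δψ) = 288.90°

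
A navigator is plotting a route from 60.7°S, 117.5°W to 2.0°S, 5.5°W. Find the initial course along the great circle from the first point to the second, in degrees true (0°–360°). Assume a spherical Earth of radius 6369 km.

N = sin Δλ·cos φ₂ = +0.9266;  D = cos φ₁ sin φ₂ − sin φ₁ cos φ₂ cos Δλ = -0.3436
initial course = atan2(N, D) = 110.34°

110.3°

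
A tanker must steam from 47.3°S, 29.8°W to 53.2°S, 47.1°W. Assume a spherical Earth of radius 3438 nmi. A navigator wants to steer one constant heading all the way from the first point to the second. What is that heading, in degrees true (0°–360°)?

Meridional parts: M(φ₁)=-0.9393, M(φ₂)=-1.1006 → ΔM = -0.1613;  Δλ = -0.3019 rad
tan C = Δλ / ΔM = +1.8717 → C = 241.89°

241.9°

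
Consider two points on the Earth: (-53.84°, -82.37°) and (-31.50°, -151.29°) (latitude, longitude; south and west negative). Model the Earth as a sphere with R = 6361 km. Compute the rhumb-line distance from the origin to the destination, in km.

Δψ = ln[tan(π/4+φ₂/2)/tan(π/4+φ₁/2)] = +0.5397;  Δφ = +0.3899 rad,  Δλ = -1.2029 rad
q = Δφ/Δψ = 0.7225
d = R·√(Δφ² + q²Δλ²) = 6361·0.95254 = 6059 km

6059 km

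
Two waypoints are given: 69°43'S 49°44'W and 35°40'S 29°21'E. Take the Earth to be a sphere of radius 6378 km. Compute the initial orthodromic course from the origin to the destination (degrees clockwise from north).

θ = atan2( sin Δλ·cos φ₂ ,  cos φ₁ sin φ₂ − sin φ₁ cos φ₂ cos Δλ )
  = atan2(+0.7977, -0.0578) = 94.15°

94.1°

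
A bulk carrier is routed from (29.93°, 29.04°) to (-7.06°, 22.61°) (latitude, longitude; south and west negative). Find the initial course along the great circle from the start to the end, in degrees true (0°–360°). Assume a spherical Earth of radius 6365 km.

190.5°

θ = atan2( sin Δλ·cos φ₂ ,  cos φ₁ sin φ₂ − sin φ₁ cos φ₂ cos Δλ )
  = atan2(-0.1111, -0.5986) = 190.52°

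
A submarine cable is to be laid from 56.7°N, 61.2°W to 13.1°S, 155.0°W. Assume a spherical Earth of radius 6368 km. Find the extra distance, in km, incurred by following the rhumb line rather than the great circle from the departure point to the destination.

Great circle: cos σ = sin φ₁ sin φ₂ + cos φ₁ cos φ₂ cos Δλ,  σ = 1.7976 rad → d_gc = 11447.2 km
Rhumb line: Δψ = -1.4378, q = Δφ/Δψ = 0.8473, d_rh = R√(Δφ²+q²Δλ²) = 11756.4 km
Excess = 11756.4 − 11447.2 = 309.2 ≈ 309 km

309 km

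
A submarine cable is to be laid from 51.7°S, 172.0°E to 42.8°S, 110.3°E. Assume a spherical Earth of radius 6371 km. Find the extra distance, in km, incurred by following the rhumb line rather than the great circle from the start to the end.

Great circle: cos σ = sin φ₁ sin φ₂ + cos φ₁ cos φ₂ cos Δλ,  σ = 0.7245 rad → d_gc = 4616.1 km
Rhumb line: Δψ = +0.2296, q = Δφ/Δψ = 0.6765, d_rh = R√(Δφ²+q²Δλ²) = 4745.7 km
Excess = 4745.7 − 4616.1 = 129.6 ≈ 130 km

130 km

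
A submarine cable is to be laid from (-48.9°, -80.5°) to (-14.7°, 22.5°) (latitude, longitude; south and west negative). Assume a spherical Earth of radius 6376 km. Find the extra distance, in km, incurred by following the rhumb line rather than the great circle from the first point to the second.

Great circle: cos σ = sin φ₁ sin φ₂ + cos φ₁ cos φ₂ cos Δλ,  σ = 1.5226 rad → d_gc = 9708.0 km
Rhumb line: Δψ = +0.7217, q = Δφ/Δψ = 0.8271, d_rh = R√(Δφ²+q²Δλ²) = 10215.1 km
Excess = 10215.1 − 9708.0 = 507.1 ≈ 507 km

507 km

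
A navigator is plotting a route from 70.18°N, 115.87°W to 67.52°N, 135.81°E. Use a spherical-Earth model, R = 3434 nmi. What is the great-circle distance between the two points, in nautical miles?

Haversine: a = sin²(Δφ/2)+cos φ₁ cos φ₂ sin²(Δλ/2) = 0.08574;  σ = 2·atan2(√a,√(1−a))
σ = 34.052° → d = Rσ = 3434·0.59433 = 2041 nmi

2041 nmi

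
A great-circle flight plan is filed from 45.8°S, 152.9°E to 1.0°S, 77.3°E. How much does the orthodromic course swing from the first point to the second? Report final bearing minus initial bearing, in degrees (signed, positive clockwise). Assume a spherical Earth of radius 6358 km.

+36.9°

Initial bearing θ₁ = atan2(sin Δλ cos φ₂, cos φ₁ sin φ₂ − sin φ₁ cos φ₂ cos Δλ) = 279.73°
Final bearing θ₂ = (initial bearing from the destination back to the start) + 180° = 316.59°
Δθ = θ₂ − θ₁ = +36.9°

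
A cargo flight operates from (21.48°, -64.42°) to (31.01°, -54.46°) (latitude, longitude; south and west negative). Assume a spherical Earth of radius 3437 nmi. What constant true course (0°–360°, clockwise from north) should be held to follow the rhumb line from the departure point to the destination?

43.1°

Δψ = ln[tan(π/4+φ₂/2)/tan(π/4+φ₁/2)] = +0.1858
Δλ = +0.1738 rad (taken the short way round)
course = atan2(Δλ, Δψ) = 43.10°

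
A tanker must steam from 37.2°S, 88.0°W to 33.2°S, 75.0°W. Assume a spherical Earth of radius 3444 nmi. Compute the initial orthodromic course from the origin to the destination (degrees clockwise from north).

N = sin Δλ·cos φ₂ = +0.1882;  D = cos φ₁ sin φ₂ − sin φ₁ cos φ₂ cos Δλ = +0.0568
initial course = atan2(N, D) = 73.21°

73.2°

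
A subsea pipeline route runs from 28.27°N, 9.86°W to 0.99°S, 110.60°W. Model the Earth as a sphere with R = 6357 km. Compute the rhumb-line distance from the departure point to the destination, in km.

11209 km

Δψ = ln[tan(π/4+φ₂/2)/tan(π/4+φ₁/2)] = -0.5320;  Δφ = -0.5107 rad,  Δλ = -1.7582 rad
q = Δφ/Δψ = 0.9599
d = R·√(Δφ² + q²Δλ²) = 6357·1.76331 = 11209 km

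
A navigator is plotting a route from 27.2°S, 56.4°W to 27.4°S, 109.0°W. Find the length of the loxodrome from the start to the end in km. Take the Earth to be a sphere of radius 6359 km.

Δψ = ln[tan(π/4+φ₂/2)/tan(π/4+φ₁/2)] = -0.0039;  Δφ = -0.0035 rad,  Δλ = -0.9180 rad
q = Δφ/Δψ = 0.8886
d = R·√(Δφ² + q²Δλ²) = 6359·0.81580 = 5188 km

5188 km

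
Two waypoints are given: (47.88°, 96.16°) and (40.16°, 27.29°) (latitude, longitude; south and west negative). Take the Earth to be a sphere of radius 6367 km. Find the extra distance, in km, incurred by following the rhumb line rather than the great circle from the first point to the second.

173 km

Great circle: cos σ = sin φ₁ sin φ₂ + cos φ₁ cos φ₂ cos Δλ,  σ = 0.8458 rad → d_gc = 5385.1 km
Rhumb line: Δψ = -0.1878, q = Δφ/Δψ = 0.7175, d_rh = R√(Δφ²+q²Δλ²) = 5558.0 km
Excess = 5558.0 − 5385.1 = 172.9 ≈ 173 km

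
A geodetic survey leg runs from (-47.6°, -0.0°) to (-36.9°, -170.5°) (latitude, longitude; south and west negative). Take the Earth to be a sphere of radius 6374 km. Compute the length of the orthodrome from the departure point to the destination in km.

10577 km

cos σ = sin φ₁ sin φ₂ + cos φ₁ cos φ₂ cos Δλ
      = sin(-47.60°)sin(-36.90°) + cos(-47.60°)cos(-36.90°)cos(-170.50°) = -0.0885
σ = 95.074° → d = Rσ = 6374·1.65936 = 10577 km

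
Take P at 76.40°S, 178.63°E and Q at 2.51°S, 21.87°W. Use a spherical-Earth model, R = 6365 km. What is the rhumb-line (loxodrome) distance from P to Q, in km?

13702 km

Δψ = ln[tan(π/4+φ₂/2)/tan(π/4+φ₁/2)] = +2.0828;  Δφ = +1.2896 rad,  Δλ = +2.7838 rad
q = Δφ/Δψ = 0.6192
d = R·√(Δφ² + q²Δλ²) = 6365·2.15273 = 13702 km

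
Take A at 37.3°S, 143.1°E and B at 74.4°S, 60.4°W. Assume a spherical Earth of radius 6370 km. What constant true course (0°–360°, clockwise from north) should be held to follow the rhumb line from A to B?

Meridional parts: M(φ₁)=-0.7026, M(φ₂)=-1.9879 → ΔM = -1.2853;  Δλ = +2.7314 rad
tan C = Δλ / ΔM = -2.1251 → C = 115.20°

115.2°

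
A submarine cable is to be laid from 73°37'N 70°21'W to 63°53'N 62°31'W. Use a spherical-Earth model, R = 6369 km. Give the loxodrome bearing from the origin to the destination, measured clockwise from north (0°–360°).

164.0°

Meridional parts: M(φ₁)=+1.9383, M(φ₂)=+1.4613 → ΔM = -0.4770;  Δλ = +0.1367 rad
tan C = Δλ / ΔM = -0.2866 → C = 164.01°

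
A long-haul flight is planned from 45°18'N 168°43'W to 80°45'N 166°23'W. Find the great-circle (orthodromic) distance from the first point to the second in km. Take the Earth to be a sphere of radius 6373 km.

cos σ = sin φ₁ sin φ₂ + cos φ₁ cos φ₂ cos Δλ
      = sin(45.30°)sin(80.75°) + cos(45.30°)cos(80.75°)cos(2.33°) = 0.8145
σ = 35.459° → d = Rσ = 6373·0.61888 = 3944 km

3944 km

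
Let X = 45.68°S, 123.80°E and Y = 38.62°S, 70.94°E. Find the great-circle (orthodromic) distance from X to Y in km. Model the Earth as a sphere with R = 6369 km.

Haversine: a = sin²(Δφ/2)+cos φ₁ cos φ₂ sin²(Δλ/2) = 0.11194;  σ = 2·atan2(√a,√(1−a))
σ = 39.093° → d = Rσ = 6369·0.68230 = 4346 km

4346 km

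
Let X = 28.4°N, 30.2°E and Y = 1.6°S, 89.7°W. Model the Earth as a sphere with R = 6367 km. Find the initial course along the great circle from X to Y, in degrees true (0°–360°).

N = sin Δλ·cos φ₂ = -0.8666;  D = cos φ₁ sin φ₂ − sin φ₁ cos φ₂ cos Δλ = +0.2124
initial course = atan2(N, D) = 283.77°

283.8°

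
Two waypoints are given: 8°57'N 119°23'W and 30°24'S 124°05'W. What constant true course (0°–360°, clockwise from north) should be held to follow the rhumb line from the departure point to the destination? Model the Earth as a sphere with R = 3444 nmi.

Δψ = ln[tan(π/4+φ₂/2)/tan(π/4+φ₁/2)] = -0.7142
Δλ = -0.0820 rad (taken the short way round)
course = atan2(Δλ, Δψ) = 186.55°

186.6°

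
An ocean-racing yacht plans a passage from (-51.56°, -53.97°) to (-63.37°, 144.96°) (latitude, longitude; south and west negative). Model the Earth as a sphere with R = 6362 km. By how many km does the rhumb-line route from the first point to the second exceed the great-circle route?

Great circle: cos σ = sin φ₁ sin φ₂ + cos φ₁ cos φ₂ cos Δλ,  σ = 1.1190 rad → d_gc = 7119.1 km
Rhumb line: Δψ = -0.3874, q = Δφ/Δψ = 0.5321, d_rh = R√(Δφ²+q²Δλ²) = 9607.0 km
Excess = 9607.0 − 7119.1 = 2487.9 ≈ 2488 km

2488 km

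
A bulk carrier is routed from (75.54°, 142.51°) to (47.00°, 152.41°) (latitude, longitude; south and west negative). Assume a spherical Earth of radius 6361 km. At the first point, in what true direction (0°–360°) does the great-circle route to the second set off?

N = sin Δλ·cos φ₂ = +0.1173;  D = cos φ₁ sin φ₂ − sin φ₁ cos φ₂ cos Δλ = -0.4679
initial course = atan2(N, D) = 165.93°

165.9°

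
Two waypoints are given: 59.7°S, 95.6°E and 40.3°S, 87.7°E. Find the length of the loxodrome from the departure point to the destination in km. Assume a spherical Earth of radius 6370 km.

2227 km

Δψ = ln[tan(π/4+φ₂/2)/tan(π/4+φ₁/2)] = +0.5368;  Δφ = +0.3386 rad,  Δλ = -0.1379 rad
q = Δφ/Δψ = 0.6308
d = R·√(Δφ² + q²Δλ²) = 6370·0.34959 = 2227 km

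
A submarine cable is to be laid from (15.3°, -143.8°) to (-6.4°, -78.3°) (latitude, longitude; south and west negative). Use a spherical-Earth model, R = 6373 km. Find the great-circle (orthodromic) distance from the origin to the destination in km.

Haversine: a = sin²(Δφ/2)+cos φ₁ cos φ₂ sin²(Δλ/2) = 0.31596;  σ = 2·atan2(√a,√(1−a))
σ = 68.402° → d = Rσ = 6373·1.19384 = 7608 km

7608 km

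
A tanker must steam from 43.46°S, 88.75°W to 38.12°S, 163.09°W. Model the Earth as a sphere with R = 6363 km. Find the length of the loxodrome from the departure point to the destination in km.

6273 km

Rhumb course C = atan2(Δλ, Δψ) with Δψ = ln[tan(π/4+φ₂/2)/tan(π/4+φ₁/2)] = +0.1232, Δλ = -1.2975 → C = 275.42°
d = R·|Δφ| / |cos C| = 6363·0.09320 / 0.09454 = 6273 km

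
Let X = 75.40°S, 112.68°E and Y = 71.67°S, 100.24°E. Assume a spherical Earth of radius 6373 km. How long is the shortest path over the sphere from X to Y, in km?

569 km

cos σ = sin φ₁ sin φ₂ + cos φ₁ cos φ₂ cos Δλ
      = sin(-75.40°)sin(-71.67°) + cos(-75.40°)cos(-71.67°)cos(-12.44°) = 0.9960
σ = 5.113° → d = Rσ = 6373·0.08924 = 569 km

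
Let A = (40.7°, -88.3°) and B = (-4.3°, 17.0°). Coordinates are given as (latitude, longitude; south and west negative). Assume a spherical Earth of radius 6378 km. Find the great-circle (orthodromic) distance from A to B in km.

11619 km

cos σ = sin φ₁ sin φ₂ + cos φ₁ cos φ₂ cos Δλ
      = sin(40.70°)sin(-4.30°) + cos(40.70°)cos(-4.30°)cos(105.30°) = -0.2484
σ = 104.382° → d = Rσ = 6378·1.82181 = 11619 km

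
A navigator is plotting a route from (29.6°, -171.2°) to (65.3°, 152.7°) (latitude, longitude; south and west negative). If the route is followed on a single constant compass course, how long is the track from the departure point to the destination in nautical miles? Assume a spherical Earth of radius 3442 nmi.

Δψ = ln[tan(π/4+φ₂/2)/tan(π/4+φ₁/2)] = +0.9777;  Δφ = +0.6231 rad,  Δλ = -0.6301 rad
q = Δφ/Δψ = 0.6373
d = R·√(Δφ² + q²Δλ²) = 3442·0.74127 = 2551 nmi

2551 nmi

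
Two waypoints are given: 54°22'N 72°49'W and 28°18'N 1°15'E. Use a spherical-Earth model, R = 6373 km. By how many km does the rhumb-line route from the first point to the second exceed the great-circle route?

Great circle: cos σ = sin φ₁ sin φ₂ + cos φ₁ cos φ₂ cos Δλ,  σ = 1.0167 rad → d_gc = 6479.7 km
Rhumb line: Δψ = -0.6198, q = Δφ/Δψ = 0.7340, d_rh = R√(Δφ²+q²Δλ²) = 6706.5 km
Excess = 6706.5 − 6479.7 = 226.8 ≈ 227 km

227 km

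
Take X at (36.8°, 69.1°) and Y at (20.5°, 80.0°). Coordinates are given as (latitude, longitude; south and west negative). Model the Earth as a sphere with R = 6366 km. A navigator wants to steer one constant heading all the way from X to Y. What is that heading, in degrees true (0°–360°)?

Meridional parts: M(φ₁)=+0.6916, M(φ₂)=+0.3657 → ΔM = -0.3259;  Δλ = +0.1902 rad
tan C = Δλ / ΔM = -0.5837 → C = 149.73°

149.7°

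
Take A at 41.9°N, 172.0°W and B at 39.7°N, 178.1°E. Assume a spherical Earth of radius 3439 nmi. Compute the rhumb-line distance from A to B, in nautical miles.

469 nmi

Δψ = ln[tan(π/4+φ₂/2)/tan(π/4+φ₁/2)] = -0.0507;  Δφ = -0.0384 rad,  Δλ = -0.1728 rad
q = Δφ/Δψ = 0.7569
d = R·√(Δφ² + q²Δλ²) = 3439·0.13630 = 469 nmi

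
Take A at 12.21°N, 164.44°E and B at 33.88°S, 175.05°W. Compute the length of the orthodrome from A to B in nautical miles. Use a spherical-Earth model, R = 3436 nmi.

cos σ = sin φ₁ sin φ₂ + cos φ₁ cos φ₂ cos Δλ
      = sin(12.21°)sin(-33.88°) + cos(12.21°)cos(-33.88°)cos(20.51°) = 0.6421
σ = 50.052° → d = Rσ = 3436·0.87357 = 3002 nmi

3002 nmi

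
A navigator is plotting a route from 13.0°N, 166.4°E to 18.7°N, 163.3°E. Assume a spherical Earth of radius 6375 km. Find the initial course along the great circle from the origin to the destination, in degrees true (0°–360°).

332.8°

N = sin Δλ·cos φ₂ = -0.0512;  D = cos φ₁ sin φ₂ − sin φ₁ cos φ₂ cos Δλ = +0.0996
initial course = atan2(N, D) = 332.79°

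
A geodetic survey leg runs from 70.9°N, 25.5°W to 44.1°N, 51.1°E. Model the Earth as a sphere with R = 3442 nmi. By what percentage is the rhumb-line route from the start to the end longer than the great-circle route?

Great circle: σ = 0.7784 rad → d_gc = Rσ = 2679.1 nmi
Rhumb: Δφ = -0.4677, Δλ = +1.3369, Δψ = -0.9230, q = Δφ/Δψ = 0.5068 → d_rh = R√(Δφ²+q²Δλ²) = 2833.7 nmi
Excess = (2833.7 − 2679.1) / 2679.1 = 154.6 / 2679.1 = 5.77% ≈ 5.8%

5.8%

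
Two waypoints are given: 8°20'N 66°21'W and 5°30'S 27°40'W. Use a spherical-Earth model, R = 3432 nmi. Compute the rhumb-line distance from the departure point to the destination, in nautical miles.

2455 nmi

Δψ = ln[tan(π/4+φ₂/2)/tan(π/4+φ₁/2)] = -0.2421;  Δφ = -0.2414 rad,  Δλ = +0.6752 rad
q = Δφ/Δψ = 0.9973
d = R·√(Δφ² + q²Δλ²) = 3432·0.71528 = 2455 nmi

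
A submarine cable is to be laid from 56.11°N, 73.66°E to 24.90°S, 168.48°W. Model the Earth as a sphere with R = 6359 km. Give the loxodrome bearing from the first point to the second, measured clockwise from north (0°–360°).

128.5°

Δψ = ln[tan(π/4+φ₂/2)/tan(π/4+φ₁/2)] = -1.6374
Δλ = +2.0570 rad (taken the short way round)
course = atan2(Δλ, Δψ) = 128.52°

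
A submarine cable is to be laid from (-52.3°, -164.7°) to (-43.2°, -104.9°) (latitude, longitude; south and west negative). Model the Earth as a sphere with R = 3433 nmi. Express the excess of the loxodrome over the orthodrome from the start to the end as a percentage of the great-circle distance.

2.7%

Great circle: σ = 0.6984 rad → d_gc = Rσ = 2397.6 nmi
Rhumb: Δφ = +0.1588, Δλ = +1.0437, Δψ = +0.2371, q = Δφ/Δψ = 0.6699 → d_rh = R√(Δφ²+q²Δλ²) = 2461.6 nmi
Excess = (2461.6 − 2397.6) / 2397.6 = 64.0 / 2397.6 = 2.67% ≈ 2.7%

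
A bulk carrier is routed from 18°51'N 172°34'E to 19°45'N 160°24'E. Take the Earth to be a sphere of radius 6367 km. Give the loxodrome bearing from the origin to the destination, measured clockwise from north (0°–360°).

274.5°

Meridional parts: M(φ₁)=+0.3351, M(φ₂)=+0.3517 → ΔM = +0.0166;  Δλ = -0.2123 rad
tan C = Δλ / ΔM = -12.7586 → C = 274.48°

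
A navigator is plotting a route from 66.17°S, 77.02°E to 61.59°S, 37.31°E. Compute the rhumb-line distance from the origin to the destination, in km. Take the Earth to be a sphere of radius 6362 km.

Δψ = ln[tan(π/4+φ₂/2)/tan(π/4+φ₁/2)] = +0.1820;  Δφ = +0.0799 rad,  Δλ = -0.6931 rad
q = Δφ/Δψ = 0.4392
d = R·√(Δφ² + q²Δλ²) = 6362·0.31469 = 2002 km

2002 km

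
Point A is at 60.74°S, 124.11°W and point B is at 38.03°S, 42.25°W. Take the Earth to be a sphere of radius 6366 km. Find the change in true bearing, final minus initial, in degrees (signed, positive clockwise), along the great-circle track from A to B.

-67.8°

At departure: θ₁ = atan2(sin Δλ cos φ₂, cos φ₁ sin φ₂ − sin φ₁ cos φ₂ cos Δλ) = 104.65°
At arrival: θ₂ = atan2(sin Δλ cos φ₁, −cos φ₂ sin φ₁ + sin φ₂ cos φ₁ cos Δλ) = 36.89°
Δθ = θ₂ − θ₁ = -67.8°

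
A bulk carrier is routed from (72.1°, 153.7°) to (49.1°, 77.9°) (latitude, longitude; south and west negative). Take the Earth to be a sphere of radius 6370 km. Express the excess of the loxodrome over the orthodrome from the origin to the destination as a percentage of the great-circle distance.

Great circle: σ = 0.6941 rad → d_gc = Rσ = 4421.4 km
Rhumb: Δφ = -0.4014, Δλ = -1.3230, Δψ = -0.8619, q = Δφ/Δψ = 0.4657 → d_rh = R√(Δφ²+q²Δλ²) = 4684.3 km
Excess = (4684.3 − 4421.4) / 4421.4 = 262.9 / 4421.4 = 5.946% ≈ 5.9%

5.9%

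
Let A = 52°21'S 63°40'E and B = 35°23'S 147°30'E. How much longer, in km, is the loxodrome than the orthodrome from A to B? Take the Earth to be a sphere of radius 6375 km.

Great circle: cos σ = sin φ₁ sin φ₂ + cos φ₁ cos φ₂ cos Δλ,  σ = 1.0333 rad → d_gc = 6587.5 km
Rhumb line: Δψ = +0.4151, q = Δφ/Δψ = 0.7134, d_rh = R√(Δφ²+q²Δλ²) = 6916.8 km
Excess = 6916.8 − 6587.5 = 329.3 ≈ 329 km

329 km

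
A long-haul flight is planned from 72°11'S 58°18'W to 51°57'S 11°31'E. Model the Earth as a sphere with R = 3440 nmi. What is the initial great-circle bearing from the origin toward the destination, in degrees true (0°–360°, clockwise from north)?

93.8°

N = sin Δλ·cos φ₂ = +0.5785;  D = cos φ₁ sin φ₂ − sin φ₁ cos φ₂ cos Δλ = -0.0385
initial course = atan2(N, D) = 93.81°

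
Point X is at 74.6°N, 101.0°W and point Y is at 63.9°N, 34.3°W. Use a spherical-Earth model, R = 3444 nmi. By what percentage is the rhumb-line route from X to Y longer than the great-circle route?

5.2%

Great circle: σ = 0.4227 rad → d_gc = Rσ = 1455.7 nmi
Rhumb: Δφ = -0.1868, Δλ = +1.1641, Δψ = -0.5390, q = Δφ/Δψ = 0.3465 → d_rh = R√(Δφ²+q²Δλ²) = 1530.7 nmi
Excess = (1530.7 − 1455.7) / 1455.7 = 75.0 / 1455.7 = 5.152% ≈ 5.2%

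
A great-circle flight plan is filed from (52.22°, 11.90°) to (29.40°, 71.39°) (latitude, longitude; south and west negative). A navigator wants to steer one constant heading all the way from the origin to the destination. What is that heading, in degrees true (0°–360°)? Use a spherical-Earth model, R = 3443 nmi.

117.3°

Δψ = ln[tan(π/4+φ₂/2)/tan(π/4+φ₁/2)] = -0.5352
Δλ = +1.0383 rad (taken the short way round)
course = atan2(Δλ, Δψ) = 117.27°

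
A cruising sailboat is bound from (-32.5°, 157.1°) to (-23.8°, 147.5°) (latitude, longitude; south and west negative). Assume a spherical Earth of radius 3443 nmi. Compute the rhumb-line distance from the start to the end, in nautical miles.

Δψ = ln[tan(π/4+φ₂/2)/tan(π/4+φ₁/2)] = +0.1725;  Δφ = +0.1518 rad,  Δλ = -0.1676 rad
q = Δφ/Δψ = 0.8804
d = R·√(Δφ² + q²Δλ²) = 3443·0.21170 = 729 nmi

729 nmi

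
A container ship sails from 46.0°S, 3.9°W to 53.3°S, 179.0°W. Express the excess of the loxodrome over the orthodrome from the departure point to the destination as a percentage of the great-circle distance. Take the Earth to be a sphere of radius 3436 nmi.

Great circle: σ = 1.4069 rad → d_gc = Rσ = 4834.3 nmi
Rhumb: Δφ = -0.1274, Δλ = -3.0561, Δψ = -0.1973, q = Δφ/Δψ = 0.6458 → d_rh = R√(Δφ²+q²Δλ²) = 6795.4 nmi
Excess = (6795.4 − 4834.3) / 4834.3 = 1961.1 / 4834.3 = 40.57% ≈ 40.6%

40.6%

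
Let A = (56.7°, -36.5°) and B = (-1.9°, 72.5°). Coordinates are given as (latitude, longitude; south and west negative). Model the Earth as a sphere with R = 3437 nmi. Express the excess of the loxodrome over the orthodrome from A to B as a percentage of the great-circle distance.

Great circle: σ = 1.7786 rad → d_gc = Rσ = 6113.2 nmi
Rhumb: Δφ = -1.0228, Δλ = +1.9024, Δψ = -1.2403, q = Δφ/Δψ = 0.8246 → d_rh = R√(Δφ²+q²Δλ²) = 6436.6 nmi
Excess = (6436.6 − 6113.2) / 6113.2 = 323.4 / 6113.2 = 5.29% ≈ 5.3%

5.3%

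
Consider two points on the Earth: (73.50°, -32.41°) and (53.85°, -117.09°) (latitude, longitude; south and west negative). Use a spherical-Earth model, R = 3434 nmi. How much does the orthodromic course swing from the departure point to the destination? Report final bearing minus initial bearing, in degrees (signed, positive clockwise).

At departure: θ₁ = atan2(sin Δλ cos φ₂, cos φ₁ sin φ₂ − sin φ₁ cos φ₂ cos Δλ) = 286.76°
At arrival: θ₂ = atan2(sin Δλ cos φ₁, −cos φ₂ sin φ₁ + sin φ₂ cos φ₁ cos Δλ) = 207.45°
Δθ = θ₂ − θ₁ = -79.3°

-79.3°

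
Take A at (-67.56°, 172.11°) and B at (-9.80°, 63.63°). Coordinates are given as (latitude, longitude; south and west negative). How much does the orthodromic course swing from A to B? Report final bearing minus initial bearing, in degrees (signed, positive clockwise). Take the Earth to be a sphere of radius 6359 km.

Initial bearing θ₁ = atan2(sin Δλ cos φ₂, cos φ₁ sin φ₂ − sin φ₁ cos φ₂ cos Δλ) = 249.27°
Final bearing θ₂ = (initial bearing from the destination back to the start) + 180° = 338.76°
Δθ = θ₂ − θ₁ = +89.5°

+89.5°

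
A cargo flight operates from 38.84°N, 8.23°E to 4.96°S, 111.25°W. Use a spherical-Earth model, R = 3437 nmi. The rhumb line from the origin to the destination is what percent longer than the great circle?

2.9%

Great circle: σ = 2.0221 rad → d_gc = Rσ = 6949.8 nmi
Rhumb: Δφ = -0.7645, Δλ = -2.0853, Δψ = -0.8234, q = Δφ/Δψ = 0.9284 → d_rh = R√(Δφ²+q²Δλ²) = 7154.3 nmi
Excess = (7154.3 − 6949.8) / 6949.8 = 204.5 / 6949.8 = 2.94% ≈ 2.9%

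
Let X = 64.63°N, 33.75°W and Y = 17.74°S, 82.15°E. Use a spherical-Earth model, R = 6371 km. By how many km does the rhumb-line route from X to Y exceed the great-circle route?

Great circle: cos σ = sin φ₁ sin φ₂ + cos φ₁ cos φ₂ cos Δλ,  σ = 2.0416 rad → d_gc = 13006.8 km
Rhumb line: Δψ = -1.8060, q = Δφ/Δψ = 0.7960, d_rh = R√(Δφ²+q²Δλ²) = 13752.7 km
Excess = 13752.7 − 13006.8 = 745.9 ≈ 746 km

746 km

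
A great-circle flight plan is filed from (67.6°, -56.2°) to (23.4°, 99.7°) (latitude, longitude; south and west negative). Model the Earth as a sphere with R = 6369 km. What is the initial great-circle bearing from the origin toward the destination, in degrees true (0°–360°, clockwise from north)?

θ = atan2( sin Δλ·cos φ₂ ,  cos φ₁ sin φ₂ − sin φ₁ cos φ₂ cos Δλ )
  = atan2(+0.3747, +0.9259) = 22.04°

22.0°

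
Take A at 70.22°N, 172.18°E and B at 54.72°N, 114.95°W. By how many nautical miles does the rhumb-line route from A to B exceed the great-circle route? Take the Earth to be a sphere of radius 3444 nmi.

Great circle: cos σ = sin φ₁ sin φ₂ + cos φ₁ cos φ₂ cos Δλ,  σ = 0.5993 rad → d_gc = 2063.9 nmi
Rhumb line: Δψ = -0.6010, q = Δφ/Δψ = 0.4502, d_rh = R√(Δφ²+q²Δλ²) = 2180.8 nmi
Excess = 2180.8 − 2063.9 = 116.9 ≈ 117 nmi

117 nmi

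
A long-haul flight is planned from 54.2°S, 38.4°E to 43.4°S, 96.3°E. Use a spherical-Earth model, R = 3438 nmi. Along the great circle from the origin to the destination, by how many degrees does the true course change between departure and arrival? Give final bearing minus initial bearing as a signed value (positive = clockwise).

-45.4°

At departure: θ₁ = atan2(sin Δλ cos φ₂, cos φ₁ sin φ₂ − sin φ₁ cos φ₂ cos Δλ) = 98.21°
At arrival: θ₂ = atan2(sin Δλ cos φ₁, −cos φ₂ sin φ₁ + sin φ₂ cos φ₁ cos Δλ) = 52.83°
Δθ = θ₂ − θ₁ = -45.4°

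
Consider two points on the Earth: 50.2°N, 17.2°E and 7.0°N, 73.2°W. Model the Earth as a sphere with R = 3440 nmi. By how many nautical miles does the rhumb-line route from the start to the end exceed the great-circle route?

167 nmi

Great circle: cos σ = sin φ₁ sin φ₂ + cos φ₁ cos φ₂ cos Δλ,  σ = 1.4815 rad → d_gc = 5096.30 nmi
Rhumb line: Δψ = -0.8936, q = Δφ/Δψ = 0.8437, d_rh = R√(Δφ²+q²Δλ²) = 5262.82 nmi
Excess = 5262.82 − 5096.30 = 166.52 ≈ 167 nmi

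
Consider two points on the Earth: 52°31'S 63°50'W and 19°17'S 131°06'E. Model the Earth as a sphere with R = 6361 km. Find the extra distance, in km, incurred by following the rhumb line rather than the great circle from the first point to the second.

2989 km

Great circle: cos σ = sin φ₁ sin φ₂ + cos φ₁ cos φ₂ cos Δλ,  σ = 1.8681 rad → d_gc = 11882.9 km
Rhumb line: Δψ = +0.7378, q = Δφ/Δψ = 0.7862, d_rh = R√(Δφ²+q²Δλ²) = 14872.0 km
Excess = 14872.0 − 11882.9 = 2989.1 ≈ 2989 km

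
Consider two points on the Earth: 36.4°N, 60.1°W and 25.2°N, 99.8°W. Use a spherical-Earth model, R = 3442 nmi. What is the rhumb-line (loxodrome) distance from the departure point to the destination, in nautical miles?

Rhumb course C = atan2(Δλ, Δψ) with Δψ = ln[tan(π/4+φ₂/2)/tan(π/4+φ₁/2)] = -0.2282, Δλ = -0.6929 → C = 251.77°
d = R·|Δφ| / |cos C| = 3442·0.19548 / 0.31281 = 2151 nmi

2151 nmi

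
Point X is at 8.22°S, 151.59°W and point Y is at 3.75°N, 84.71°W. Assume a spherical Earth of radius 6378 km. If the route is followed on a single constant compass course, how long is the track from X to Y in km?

7544 km

Δψ = ln[tan(π/4+φ₂/2)/tan(π/4+φ₁/2)] = +0.2095;  Δφ = +0.2089 rad,  Δλ = +1.1673 rad
q = Δφ/Δψ = 0.9974
d = R·√(Δφ² + q²Δλ²) = 6378·1.18285 = 7544 km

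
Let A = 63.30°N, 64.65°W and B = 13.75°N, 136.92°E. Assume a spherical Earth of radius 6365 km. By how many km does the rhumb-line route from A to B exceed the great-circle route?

2627 km

Great circle: cos σ = sin φ₁ sin φ₂ + cos φ₁ cos φ₂ cos Δλ,  σ = 1.7656 rad → d_gc = 11237.8 km
Rhumb line: Δψ = -1.1961, q = Δφ/Δψ = 0.7230, d_rh = R√(Δφ²+q²Δλ²) = 13865.2 km
Excess = 13865.2 − 11237.8 = 2627.4 ≈ 2627 km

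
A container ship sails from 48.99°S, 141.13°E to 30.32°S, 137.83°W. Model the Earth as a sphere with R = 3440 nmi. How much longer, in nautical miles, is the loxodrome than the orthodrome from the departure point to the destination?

148 nmi

Great circle: cos σ = sin φ₁ sin φ₂ + cos φ₁ cos φ₂ cos Δλ,  σ = 1.0825 rad → d_gc = 3723.65 nmi
Rhumb line: Δψ = +0.4278, q = Δφ/Δψ = 0.7617, d_rh = R√(Δφ²+q²Δλ²) = 3872.10 nmi
Excess = 3872.10 − 3723.65 = 148.45 ≈ 148 nmi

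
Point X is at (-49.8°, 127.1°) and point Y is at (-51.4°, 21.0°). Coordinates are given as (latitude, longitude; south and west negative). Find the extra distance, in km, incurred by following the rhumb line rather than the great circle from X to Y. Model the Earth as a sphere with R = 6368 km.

Great circle: cos σ = sin φ₁ sin φ₂ + cos φ₁ cos φ₂ cos Δλ,  σ = 1.0641 rad → d_gc = 6776.48 km
Rhumb line: Δψ = -0.0440, q = Δφ/Δψ = 0.6346, d_rh = R√(Δφ²+q²Δλ²) = 7486.03 km
Excess = 7486.03 − 6776.48 = 709.55 ≈ 710 km

710 km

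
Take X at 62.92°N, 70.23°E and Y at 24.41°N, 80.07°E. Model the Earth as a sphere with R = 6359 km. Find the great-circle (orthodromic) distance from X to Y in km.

cos σ = sin φ₁ sin φ₂ + cos φ₁ cos φ₂ cos Δλ
      = sin(62.92°)sin(24.41°) + cos(62.92°)cos(24.41°)cos(9.84°) = 0.7764
σ = 39.068° → d = Rσ = 6359·0.68186 = 4336 km

4336 km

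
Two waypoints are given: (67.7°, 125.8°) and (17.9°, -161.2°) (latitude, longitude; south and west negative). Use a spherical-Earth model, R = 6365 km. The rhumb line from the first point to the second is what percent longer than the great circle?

3.7%

Great circle: σ = 1.1702 rad → d_gc = Rσ = 7448.5 km
Rhumb: Δφ = -0.8692, Δλ = +1.2741, Δψ = -1.3064, q = Δφ/Δψ = 0.6653 → d_rh = R√(Δφ²+q²Δλ²) = 7727.6 km
Excess = (7727.6 − 7448.5) / 7448.5 = 279.1 / 7448.5 = 3.747% ≈ 3.7%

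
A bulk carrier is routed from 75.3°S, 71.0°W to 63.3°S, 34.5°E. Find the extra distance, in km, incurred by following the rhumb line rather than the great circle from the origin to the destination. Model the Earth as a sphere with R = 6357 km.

Great circle: cos σ = sin φ₁ sin φ₂ + cos φ₁ cos φ₂ cos Δλ,  σ = 0.5851 rad → d_gc = 3719.45 km
Rhumb line: Δψ = +0.6096, q = Δφ/Δψ = 0.3435, d_rh = R√(Δφ²+q²Δλ²) = 4235.99 km
Excess = 4235.99 − 3719.45 = 516.54 ≈ 517 km

517 km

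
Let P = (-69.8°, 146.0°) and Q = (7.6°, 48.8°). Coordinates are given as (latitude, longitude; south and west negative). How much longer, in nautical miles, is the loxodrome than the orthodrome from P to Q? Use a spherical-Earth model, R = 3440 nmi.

Great circle: cos σ = sin φ₁ sin φ₂ + cos φ₁ cos φ₂ cos Δλ,  σ = 1.7386 rad → d_gc = 5980.79 nmi
Rhumb line: Δψ = +1.8583, q = Δφ/Δψ = 0.7269, d_rh = R√(Δφ²+q²Δλ²) = 6292.26 nmi
Excess = 6292.26 − 5980.79 = 311.47 ≈ 311 nmi

311 nmi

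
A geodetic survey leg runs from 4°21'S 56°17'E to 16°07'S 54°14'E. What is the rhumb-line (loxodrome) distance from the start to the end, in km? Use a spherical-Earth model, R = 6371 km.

Rhumb course C = atan2(Δλ, Δψ) with Δψ = ln[tan(π/4+φ₂/2)/tan(π/4+φ₁/2)] = -0.2091, Δλ = -0.0358 → C = 189.71°
d = R·|Δφ| / |cos C| = 6371·0.20537 / 0.98567 = 1327 km

1327 km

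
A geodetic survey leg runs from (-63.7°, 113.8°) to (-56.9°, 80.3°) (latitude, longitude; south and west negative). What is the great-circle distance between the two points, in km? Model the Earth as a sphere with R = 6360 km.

cos σ = sin φ₁ sin φ₂ + cos φ₁ cos φ₂ cos Δλ
      = sin(-63.70°)sin(-56.90°) + cos(-63.70°)cos(-56.90°)cos(-33.50°) = 0.9528
σ = 17.679° → d = Rσ = 6360·0.30856 = 1962 km

1962 km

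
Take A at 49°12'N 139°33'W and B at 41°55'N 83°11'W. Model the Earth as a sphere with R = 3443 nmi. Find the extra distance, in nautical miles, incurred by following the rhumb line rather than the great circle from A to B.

Great circle: cos σ = sin φ₁ sin φ₂ + cos φ₁ cos φ₂ cos Δλ,  σ = 0.6841 rad → d_gc = 2355.2 nmi
Rhumb line: Δψ = -0.1819, q = Δφ/Δψ = 0.6987, d_rh = R√(Δφ²+q²Δλ²) = 2406.8 nmi
Excess = 2406.8 − 2355.2 = 51.6 ≈ 52 nmi

52 nmi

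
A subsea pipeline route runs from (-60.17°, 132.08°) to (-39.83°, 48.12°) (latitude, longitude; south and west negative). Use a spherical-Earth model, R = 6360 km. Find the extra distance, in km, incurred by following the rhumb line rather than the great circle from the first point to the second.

356 km

Great circle: cos σ = sin φ₁ sin φ₂ + cos φ₁ cos φ₂ cos Δλ,  σ = 0.9325 rad → d_gc = 5930.6 km
Rhumb line: Δψ = +0.5639, q = Δφ/Δψ = 0.6296, d_rh = R√(Δφ²+q²Δλ²) = 6287.0 km
Excess = 6287.0 − 5930.6 = 356.4 ≈ 356 km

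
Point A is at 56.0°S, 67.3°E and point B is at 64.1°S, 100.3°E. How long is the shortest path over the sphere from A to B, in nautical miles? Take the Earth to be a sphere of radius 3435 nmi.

Haversine: a = sin²(Δφ/2)+cos φ₁ cos φ₂ sin²(Δλ/2) = 0.02469;  σ = 2·atan2(√a,√(1−a))
σ = 18.081° → d = Rσ = 3435·0.31558 = 1084 nmi

1084 nmi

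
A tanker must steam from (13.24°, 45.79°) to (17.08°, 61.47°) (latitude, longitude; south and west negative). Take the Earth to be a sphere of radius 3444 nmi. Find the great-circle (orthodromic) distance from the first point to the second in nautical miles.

938 nmi

Haversine: a = sin²(Δφ/2)+cos φ₁ cos φ₂ sin²(Δλ/2) = 0.01844;  σ = 2·atan2(√a,√(1−a))
σ = 15.607° → d = Rσ = 3444·0.27240 = 938 nmi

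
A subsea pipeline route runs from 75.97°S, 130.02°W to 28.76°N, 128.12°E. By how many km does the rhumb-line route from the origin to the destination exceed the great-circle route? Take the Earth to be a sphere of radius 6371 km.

Great circle: cos σ = sin φ₁ sin φ₂ + cos φ₁ cos φ₂ cos Δλ,  σ = 2.1065 rad → d_gc = 13420.7 km
Rhumb line: Δψ = +2.6196, q = Δφ/Δψ = 0.6978, d_rh = R√(Δφ²+q²Δλ²) = 14073.9 km
Excess = 14073.9 − 13420.7 = 653.2 ≈ 653 km

653 km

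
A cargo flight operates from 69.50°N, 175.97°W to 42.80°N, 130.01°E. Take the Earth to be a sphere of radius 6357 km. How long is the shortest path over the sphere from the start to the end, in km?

Haversine: a = sin²(Δφ/2)+cos φ₁ cos φ₂ sin²(Δλ/2) = 0.10631;  σ = 2·atan2(√a,√(1−a))
σ = 38.059° → d = Rσ = 6357·0.66425 = 4223 km

4223 km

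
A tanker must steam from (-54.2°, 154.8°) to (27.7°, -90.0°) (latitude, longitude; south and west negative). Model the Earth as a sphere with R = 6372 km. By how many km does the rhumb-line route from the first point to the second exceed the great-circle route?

Great circle: cos σ = sin φ₁ sin φ₂ + cos φ₁ cos φ₂ cos Δλ,  σ = 2.2112 rad → d_gc = 14089.9 km
Rhumb line: Δψ = +1.6336, q = Δφ/Δψ = 0.8750, d_rh = R√(Δφ²+q²Δλ²) = 14444.2 km
Excess = 14444.2 − 14089.9 = 354.3 ≈ 354 km

354 km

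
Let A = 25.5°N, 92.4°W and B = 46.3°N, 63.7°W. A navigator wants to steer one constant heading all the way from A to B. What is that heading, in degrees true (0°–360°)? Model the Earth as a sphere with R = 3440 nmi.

Meridional parts: M(φ₁)=+0.4605, M(φ₂)=+0.9138 → ΔM = +0.4533;  Δλ = +0.5009 rad
tan C = Δλ / ΔM = +1.1050 → C = 47.86°

47.9°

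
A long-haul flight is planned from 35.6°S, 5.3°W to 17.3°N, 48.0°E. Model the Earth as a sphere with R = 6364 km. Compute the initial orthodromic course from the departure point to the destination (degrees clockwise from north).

θ = atan2( sin Δλ·cos φ₂ ,  cos φ₁ sin φ₂ − sin φ₁ cos φ₂ cos Δλ )
  = atan2(+0.7655, +0.5739) = 53.14°

53.1°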